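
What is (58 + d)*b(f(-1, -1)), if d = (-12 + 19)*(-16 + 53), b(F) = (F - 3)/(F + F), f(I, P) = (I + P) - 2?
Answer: 2219/8 ≈ 277.38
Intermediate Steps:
f(I, P) = -2 + I + P
b(F) = (-3 + F)/(2*F) (b(F) = (-3 + F)/((2*F)) = (-3 + F)*(1/(2*F)) = (-3 + F)/(2*F))
d = 259 (d = 7*37 = 259)
(58 + d)*b(f(-1, -1)) = (58 + 259)*((-3 + (-2 - 1 - 1))/(2*(-2 - 1 - 1))) = 317*((½)*(-3 - 4)/(-4)) = 317*((½)*(-¼)*(-7)) = 317*(7/8) = 2219/8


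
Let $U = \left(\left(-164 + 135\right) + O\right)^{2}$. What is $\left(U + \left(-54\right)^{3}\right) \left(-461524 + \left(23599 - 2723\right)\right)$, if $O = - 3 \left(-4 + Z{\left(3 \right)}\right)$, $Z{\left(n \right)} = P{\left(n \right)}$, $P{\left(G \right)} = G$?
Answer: $69088318624$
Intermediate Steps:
$Z{\left(n \right)} = n$
$O = 3$ ($O = - 3 \left(-4 + 3\right) = \left(-3\right) \left(-1\right) = 3$)
$U = 676$ ($U = \left(\left(-164 + 135\right) + 3\right)^{2} = \left(-29 + 3\right)^{2} = \left(-26\right)^{2} = 676$)
$\left(U + \left(-54\right)^{3}\right) \left(-461524 + \left(23599 - 2723\right)\right) = \left(676 + \left(-54\right)^{3}\right) \left(-461524 + \left(23599 - 2723\right)\right) = \left(676 - 157464\right) \left(-461524 + 20876\right) = \left(-156788\right) \left(-440648\right) = 69088318624$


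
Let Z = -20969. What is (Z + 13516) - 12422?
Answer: -19875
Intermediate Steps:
(Z + 13516) - 12422 = (-20969 + 13516) - 12422 = -7453 - 12422 = -19875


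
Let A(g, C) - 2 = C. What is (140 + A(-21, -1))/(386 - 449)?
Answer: -47/21 ≈ -2.2381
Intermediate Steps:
A(g, C) = 2 + C
(140 + A(-21, -1))/(386 - 449) = (140 + (2 - 1))/(386 - 449) = (140 + 1)/(-63) = 141*(-1/63) = -47/21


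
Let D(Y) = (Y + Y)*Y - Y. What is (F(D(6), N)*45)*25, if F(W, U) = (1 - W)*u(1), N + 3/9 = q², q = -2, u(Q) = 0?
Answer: 0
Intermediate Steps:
D(Y) = -Y + 2*Y² (D(Y) = (2*Y)*Y - Y = 2*Y² - Y = -Y + 2*Y²)
N = 11/3 (N = -⅓ + (-2)² = -⅓ + 4 = 11/3 ≈ 3.6667)
F(W, U) = 0 (F(W, U) = (1 - W)*0 = 0)
(F(D(6), N)*45)*25 = (0*45)*25 = 0*25 = 0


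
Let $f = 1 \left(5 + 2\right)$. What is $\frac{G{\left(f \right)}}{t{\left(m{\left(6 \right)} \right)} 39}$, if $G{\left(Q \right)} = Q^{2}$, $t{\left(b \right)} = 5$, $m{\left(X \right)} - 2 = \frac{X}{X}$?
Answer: $\frac{49}{195} \approx 0.25128$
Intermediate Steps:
$m{\left(X \right)} = 3$ ($m{\left(X \right)} = 2 + \frac{X}{X} = 2 + 1 = 3$)
$f = 7$ ($f = 1 \cdot 7 = 7$)
$\frac{G{\left(f \right)}}{t{\left(m{\left(6 \right)} \right)} 39} = \frac{7^{2}}{5 \cdot 39} = \frac{49}{195}$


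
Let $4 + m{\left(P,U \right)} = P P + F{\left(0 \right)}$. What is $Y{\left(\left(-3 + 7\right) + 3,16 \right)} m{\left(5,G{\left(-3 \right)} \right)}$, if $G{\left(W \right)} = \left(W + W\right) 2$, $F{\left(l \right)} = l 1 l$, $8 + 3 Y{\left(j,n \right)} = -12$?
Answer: $-140$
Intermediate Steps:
$Y{\left(j,n \right)} = - \frac{20}{3}$ ($Y{\left(j,n \right)} = - \frac{8}{3} + \frac{1}{3} \left(-12\right) = - \frac{8}{3} - 4 = - \frac{20}{3}$)
$F{\left(l \right)} = l^{2}$ ($F{\left(l \right)} = l l = l^{2}$)
$G{\left(W \right)} = 4 W$ ($G{\left(W \right)} = 2 W 2 = 4 W$)
$m{\left(P,U \right)} = -4 + P^{2}$ ($m{\left(P,U \right)} = -4 + \left(P P + 0^{2}\right) = -4 + \left(P^{2} + 0\right) = -4 + P^{2}$)
$Y{\left(\left(-3 + 7\right) + 3,16 \right)} m{\left(5,G{\left(-3 \right)} \right)} = - \frac{20 \left(-4 + 5^{2}\right)}{3} = - \frac{20 \left(-4 + 25\right)}{3} = \left(- \frac{20}{3}\right) 21 = -140$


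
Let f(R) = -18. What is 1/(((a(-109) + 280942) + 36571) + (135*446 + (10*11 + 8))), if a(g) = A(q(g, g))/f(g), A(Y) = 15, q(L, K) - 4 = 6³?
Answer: 6/2267041 ≈ 2.6466e-6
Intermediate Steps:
q(L, K) = 220 (q(L, K) = 4 + 6³ = 4 + 216 = 220)
a(g) = -⅚ (a(g) = 15/(-18) = 15*(-1/18) = -⅚)
1/(((a(-109) + 280942) + 36571) + (135*446 + (10*11 + 8))) = 1/(((-⅚ + 280942) + 36571) + (135*446 + (10*11 + 8))) = 1/((1685647/6 + 36571) + (60210 + (110 + 8))) = 1/(1905073/6 + (60210 + 118)) = 1/(1905073/6 + 60328) = 1/(2267041/6) = 6/2267041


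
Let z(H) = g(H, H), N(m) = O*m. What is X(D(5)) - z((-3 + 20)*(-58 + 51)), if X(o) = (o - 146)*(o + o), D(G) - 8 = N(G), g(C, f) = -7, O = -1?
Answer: -851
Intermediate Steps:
N(m) = -m
D(G) = 8 - G
X(o) = 2*o*(-146 + o) (X(o) = (-146 + o)*(2*o) = 2*o*(-146 + o))
z(H) = -7
X(D(5)) - z((-3 + 20)*(-58 + 51)) = 2*(8 - 1*5)*(-146 + (8 - 1*5)) - 1*(-7) = 2*(8 - 5)*(-146 + (8 - 5)) + 7 = 2*3*(-146 + 3) + 7 = 2*3*(-143) + 7 = -858 + 7 = -851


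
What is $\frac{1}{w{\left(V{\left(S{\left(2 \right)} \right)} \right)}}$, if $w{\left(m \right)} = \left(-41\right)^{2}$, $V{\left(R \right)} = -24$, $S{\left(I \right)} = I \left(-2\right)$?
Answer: $\frac{1}{1681} \approx 0.00059488$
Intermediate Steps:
$S{\left(I \right)} = - 2 I$
$w{\left(m \right)} = 1681$
$\frac{1}{w{\left(V{\left(S{\left(2 \right)} \right)} \right)}} = \frac{1}{1681}$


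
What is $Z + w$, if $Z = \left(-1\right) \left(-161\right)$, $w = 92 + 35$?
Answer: $288$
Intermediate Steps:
$w = 127$
$Z = 161$
$Z + w = 161 + 127 = 288$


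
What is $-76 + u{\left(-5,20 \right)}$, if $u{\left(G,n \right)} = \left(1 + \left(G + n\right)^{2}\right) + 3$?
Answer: $153$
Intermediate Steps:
$u{\left(G,n \right)} = 4 + \left(G + n\right)^{2}$
$-76 + u{\left(-5,20 \right)} = -76 + \left(4 + \left(-5 + 20\right)^{2}\right) = -76 + \left(4 + 15^{2}\right) = -76 + \left(4 + 225\right) = -76 + 229 = 153$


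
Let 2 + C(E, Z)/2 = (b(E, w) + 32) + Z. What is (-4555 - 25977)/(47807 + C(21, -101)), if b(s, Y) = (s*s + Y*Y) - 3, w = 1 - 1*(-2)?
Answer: -30532/48559 ≈ -0.62876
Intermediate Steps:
w = 3 (w = 1 + 2 = 3)
b(s, Y) = -3 + Y² + s² (b(s, Y) = (s² + Y²) - 3 = (Y² + s²) - 3 = -3 + Y² + s²)
C(E, Z) = 72 + 2*Z + 2*E² (C(E, Z) = -4 + 2*(((-3 + 3² + E²) + 32) + Z) = -4 + 2*(((-3 + 9 + E²) + 32) + Z) = -4 + 2*(((6 + E²) + 32) + Z) = -4 + 2*((38 + E²) + Z) = -4 + 2*(38 + Z + E²) = -4 + (76 + 2*Z + 2*E²) = 72 + 2*Z + 2*E²)
(-4555 - 25977)/(47807 + C(21, -101)) = (-4555 - 25977)/(47807 + (72 + 2*(-101) + 2*21²)) = -30532/(47807 + (72 - 202 + 2*441)) = -30532/(47807 + (72 - 202 + 882)) = -30532/(47807 + 752) = -30532/48559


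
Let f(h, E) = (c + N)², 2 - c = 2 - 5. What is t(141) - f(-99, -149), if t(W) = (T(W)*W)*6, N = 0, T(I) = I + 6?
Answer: 124337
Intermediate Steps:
T(I) = 6 + I
t(W) = 6*W*(6 + W) (t(W) = ((6 + W)*W)*6 = (W*(6 + W))*6 = 6*W*(6 + W))
c = 5 (c = 2 - (2 - 5) = 2 - 1*(-3) = 2 + 3 = 5)
f(h, E) = 25 (f(h, E) = (5 + 0)² = 5² = 25)
t(141) - f(-99, -149) = 6*141*(6 + 141) - 1*25 = 6*141*147 - 25 = 124362 - 25 = 124337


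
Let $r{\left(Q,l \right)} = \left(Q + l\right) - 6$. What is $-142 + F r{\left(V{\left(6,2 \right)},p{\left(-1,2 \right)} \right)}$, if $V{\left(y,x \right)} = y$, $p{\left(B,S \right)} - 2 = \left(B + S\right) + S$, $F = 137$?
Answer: $543$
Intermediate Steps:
$p{\left(B,S \right)} = 2 + B + 2 S$ ($p{\left(B,S \right)} = 2 + \left(\left(B + S\right) + S\right) = 2 + \left(B + 2 S\right) = 2 + B + 2 S$)
$r{\left(Q,l \right)} = -6 + Q + l$
$-142 + F r{\left(V{\left(6,2 \right)},p{\left(-1,2 \right)} \right)} = -142 + 137 \left(-6 + 6 + \left(2 - 1 + 2 \cdot 2\right)\right) = -142 + 137 \left(-6 + 6 + \left(2 - 1 + 4\right)\right) = -142 + 137 \left(-6 + 6 + 5\right) = -142 + 137 \cdot 5 = -142 + 685 = 543$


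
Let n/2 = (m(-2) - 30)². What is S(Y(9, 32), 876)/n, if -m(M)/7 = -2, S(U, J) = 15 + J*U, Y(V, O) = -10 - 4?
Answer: -12249/512 ≈ -23.924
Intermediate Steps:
Y(V, O) = -14
m(M) = 14 (m(M) = -7*(-2) = 14)
n = 512 (n = 2*(14 - 30)² = 2*(-16)² = 2*256 = 512)
S(Y(9, 32), 876)/n = (15 + 876*(-14))/512 = (15 - 12264)*(1/512) = -12249*1/512 = -12249/512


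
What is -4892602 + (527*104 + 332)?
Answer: -4837462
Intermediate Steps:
-4892602 + (527*104 + 332) = -4892602 + (54808 + 332) = -4892602 + 55140 = -4837462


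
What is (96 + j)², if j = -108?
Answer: 144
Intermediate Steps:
(96 + j)² = (96 - 108)² = (-12)² = 144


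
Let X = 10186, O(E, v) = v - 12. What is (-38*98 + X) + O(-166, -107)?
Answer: 6343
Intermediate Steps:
O(E, v) = -12 + v
(-38*98 + X) + O(-166, -107) = (-38*98 + 10186) + (-12 - 107) = (-3724 + 10186) - 119 = 6462 - 119 = 6343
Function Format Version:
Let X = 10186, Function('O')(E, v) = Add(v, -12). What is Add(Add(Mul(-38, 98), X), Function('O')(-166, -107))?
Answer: 6343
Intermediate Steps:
Function('O')(E, v) = Add(-12, v)
Add(Add(Mul(-38, 98), X), Function('O')(-166, -107)) = Add(Add(Mul(-38, 98), 10186), Add(-12, -107)) = Add(Add(-3724, 10186), -119) = Add(6462, -119) = 6343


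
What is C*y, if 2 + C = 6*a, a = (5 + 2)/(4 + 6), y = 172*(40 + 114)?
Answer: 291368/5 ≈ 58274.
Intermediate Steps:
y = 26488 (y = 172*154 = 26488)
a = 7/10 ≈ 0.70000
C = 11/5 (C = -2 + 6*(7/10) = -2 + 21/5 = 11/5 ≈ 2.2000)
C*y = (11/5)*26488 = 291368/5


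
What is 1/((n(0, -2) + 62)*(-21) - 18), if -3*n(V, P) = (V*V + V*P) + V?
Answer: -1/1320 ≈ -0.00075758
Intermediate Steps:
n(V, P) = -V/3 - V²/3 - P*V/3 (n(V, P) = -((V*V + V*P) + V)/3 = -((V² + P*V) + V)/3 = -(V + V² + P*V)/3 = -V/3 - V²/3 - P*V/3)
1/((n(0, -2) + 62)*(-21) - 18) = 1/((-⅓*0*(1 - 2 + 0) + 62)*(-21) - 18) = 1/((-⅓*0*(-1) + 62)*(-21) - 18) = 1/((0 + 62)*(-21) - 18) = 1/(62*(-21) - 18) = 1/(-1302 - 18) = 1/(-1320) = -1/1320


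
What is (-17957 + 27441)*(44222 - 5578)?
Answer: 366499696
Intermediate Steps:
(-17957 + 27441)*(44222 - 5578) = 9484*38644 = 366499696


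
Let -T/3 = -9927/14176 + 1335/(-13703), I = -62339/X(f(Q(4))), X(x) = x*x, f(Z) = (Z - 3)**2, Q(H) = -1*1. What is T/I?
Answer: -3718911384/378424473431 ≈ -0.0098274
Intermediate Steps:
Q(H) = -1
f(Z) = (-3 + Z)**2
X(x) = x**2
I = -62339/256 (I = -62339/(-3 - 1)**4 = -62339/(((-4)**2)**2) = -62339/(16**2) = -62339/256 ≈ -243.51)
T = 464863923/194253728 (T = -3*(-9927/14176 + 1335/(-13703)) = -3*(-9927*1/14176 + 1335*(-1/13703)) = -3*(-9927/14176 - 1335/13703) = -3*(-154954641/194253728) = 464863923/194253728 ≈ 2.3931)
T/I = 464863923/(194253728*(-62339/256)) = (464863923/194253728)*(-256/62339) = -3718911384/378424473431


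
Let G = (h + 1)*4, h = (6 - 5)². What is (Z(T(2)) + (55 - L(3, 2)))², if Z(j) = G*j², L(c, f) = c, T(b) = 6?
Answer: 115600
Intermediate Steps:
h = 1 (h = 1² = 1)
G = 8 (G = (1 + 1)*4 = 2*4 = 8)
Z(j) = 8*j²
(Z(T(2)) + (55 - L(3, 2)))² = (8*6² + (55 - 1*3))² = (8*36 + (55 - 3))² = (288 + 52)² = 340² = 115600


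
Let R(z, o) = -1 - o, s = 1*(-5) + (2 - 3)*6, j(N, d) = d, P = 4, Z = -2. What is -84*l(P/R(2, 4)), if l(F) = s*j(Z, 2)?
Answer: 1848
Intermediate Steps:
s = -11 (s = -5 - 1*6 = -5 - 6 = -11)
l(F) = -22 (l(F) = -11*2 = -22)
-84*l(P/R(2, 4)) = -84*(-22) = 1848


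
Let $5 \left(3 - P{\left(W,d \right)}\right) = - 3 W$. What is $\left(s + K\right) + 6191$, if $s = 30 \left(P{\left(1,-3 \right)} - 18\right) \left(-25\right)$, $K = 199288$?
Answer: $216279$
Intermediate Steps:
$P{\left(W,d \right)} = 3 + \frac{3 W}{5}$ ($P{\left(W,d \right)} = 3 - \frac{\left(-3\right) W}{5} = 3 + \frac{3 W}{5}$)
$s = 10800$ ($s = 30 \left(\left(3 + \frac{3}{5} \cdot 1\right) - 18\right) \left(-25\right) = 30 \left(\left(3 + \frac{3}{5}\right) - 18\right) \left(-25\right) = 30 \left(\frac{18}{5} - 18\right) \left(-25\right) = 30 \left(- \frac{72}{5}\right) \left(-25\right) = \left(-432\right) \left(-25\right) = 10800$)
$\left(s + K\right) + 6191 = \left(10800 + 199288\right) + 6191 = 210088 + 6191 = 216279$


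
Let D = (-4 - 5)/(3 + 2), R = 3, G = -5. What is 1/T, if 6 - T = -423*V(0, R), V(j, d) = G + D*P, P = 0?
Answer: -1/2109 ≈ -0.00047416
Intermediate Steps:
D = -9/5 ≈ -1.8000
V(j, d) = -5 (V(j, d) = -5 - 9/5*0 = -5 + 0 = -5)
T = -2109 (T = 6 - (-423)*(-5) = 6 - 1*2115 = 6 - 2115 = -2109)
1/T = 1/(-2109) = -1/2109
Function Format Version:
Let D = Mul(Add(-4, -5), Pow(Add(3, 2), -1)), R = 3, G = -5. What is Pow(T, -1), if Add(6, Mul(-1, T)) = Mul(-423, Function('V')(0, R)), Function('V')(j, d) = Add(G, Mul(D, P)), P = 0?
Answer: Rational(-1, 2109) ≈ -0.00047416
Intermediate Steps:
D = Rational(-9, 5) (D = Mul(-9, Pow(5, -1)) = Mul(-9, Rational(1, 5)) = Rational(-9, 5) ≈ -1.8000)
Function('V')(j, d) = -5 (Function('V')(j, d) = Add(-5, Mul(Rational(-9, 5), 0)) = Add(-5, 0) = -5)
T = -2109 (T = Add(6, Mul(-1, Mul(-423, -5))) = Add(6, Mul(-1, 2115)) = Add(6, -2115) = -2109)
Pow(T, -1) = Pow(-2109, -1) = Rational(-1, 2109)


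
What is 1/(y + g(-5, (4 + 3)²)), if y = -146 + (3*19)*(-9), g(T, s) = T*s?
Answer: -1/904 ≈ -0.0011062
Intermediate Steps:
y = -659 (y = -146 + 57*(-9) = -146 - 513 = -659)
1/(y + g(-5, (4 + 3)²)) = 1/(-659 - 5*(4 + 3)²) = 1/(-659 - 5*7²) = 1/(-659 - 5*49) = 1/(-659 - 245) = 1/(-904) = -1/904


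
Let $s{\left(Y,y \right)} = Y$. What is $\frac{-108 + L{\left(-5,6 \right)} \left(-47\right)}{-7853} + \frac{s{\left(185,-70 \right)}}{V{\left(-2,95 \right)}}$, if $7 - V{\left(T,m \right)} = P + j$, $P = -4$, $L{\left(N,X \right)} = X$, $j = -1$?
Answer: $\frac{1457485}{94236} \approx 15.466$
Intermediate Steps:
$V{\left(T,m \right)} = 12$ ($V{\left(T,m \right)} = 7 - \left(-4 - 1\right) = 7 - -5 = 7 + 5 = 12$)
$\frac{-108 + L{\left(-5,6 \right)} \left(-47\right)}{-7853} + \frac{s{\left(185,-70 \right)}}{V{\left(-2,95 \right)}} = \frac{-108 + 6 \left(-47\right)}{-7853} + \frac{185}{12} = \left(-108 - 282\right) \left(- \frac{1}{7853}\right) + 185 \cdot \frac{1}{12} = \left(-390\right) \left(- \frac{1}{7853}\right) + \frac{185}{12} = \frac{390}{7853} + \frac{185}{12} = \frac{1457485}{94236}$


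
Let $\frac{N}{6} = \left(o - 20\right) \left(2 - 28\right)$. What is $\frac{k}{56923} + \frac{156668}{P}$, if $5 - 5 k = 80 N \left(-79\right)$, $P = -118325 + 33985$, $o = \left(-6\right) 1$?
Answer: $\frac{105868758584}{1200221455} \approx 88.208$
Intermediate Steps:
$o = -6$
$P = -84340$
$N = 4056$ ($N = 6 \left(-6 - 20\right) \left(2 - 28\right) = 6 \left(\left(-26\right) \left(-26\right)\right) = 6 \cdot 676 = 4056$)
$k = 5126785$ ($k = 1 - \frac{80 \cdot 4056 \left(-79\right)}{5} = 1 - \frac{324480 \left(-79\right)}{5} = 1 - -5126784 = 1 + 5126784 = 5126785$)
$\frac{k}{56923} + \frac{156668}{P} = \frac{5126785}{56923} + \frac{156668}{-84340} = 5126785 \cdot \frac{1}{56923} + 156668 \left(- \frac{1}{84340}\right) = \frac{5126785}{56923} - \frac{39167}{21085} = \frac{105868758584}{1200221455}$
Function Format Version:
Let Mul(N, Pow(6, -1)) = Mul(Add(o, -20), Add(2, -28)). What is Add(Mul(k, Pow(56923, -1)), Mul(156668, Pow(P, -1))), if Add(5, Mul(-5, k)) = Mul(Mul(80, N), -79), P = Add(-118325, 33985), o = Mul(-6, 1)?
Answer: Rational(105868758584, 1200221455) ≈ 88.208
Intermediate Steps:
o = -6
P = -84340
N = 4056 (N = Mul(6, Mul(Add(-6, -20), Add(2, -28))) = Mul(6, Mul(-26, -26)) = Mul(6, 676) = 4056)
k = 5126785 (k = Add(1, Mul(Rational(-1, 5), Mul(Mul(80, 4056), -79))) = Add(1, Mul(Rational(-1, 5), Mul(324480, -79))) = Add(1, Mul(Rational(-1, 5), -25633920)) = Add(1, 5126784) = 5126785)
Add(Mul(k, Pow(56923, -1)), Mul(156668, Pow(P, -1))) = Add(Mul(5126785, Pow(56923, -1)), Mul(156668, Pow(-84340, -1))) = Add(Mul(5126785, Rational(1, 56923)), Mul(156668, Rational(-1, 84340))) = Add(Rational(5126785, 56923), Rational(-39167, 21085)) = Rational(105868758584, 1200221455)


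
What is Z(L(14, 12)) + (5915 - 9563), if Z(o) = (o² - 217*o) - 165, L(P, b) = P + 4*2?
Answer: -8103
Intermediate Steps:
L(P, b) = 8 + P (L(P, b) = P + 8 = 8 + P)
Z(o) = -165 + o² - 217*o
Z(L(14, 12)) + (5915 - 9563) = (-165 + (8 + 14)² - 217*(8 + 14)) + (5915 - 9563) = (-165 + 22² - 217*22) - 3648 = (-165 + 484 - 4774) - 3648 = -4455 - 3648 = -8103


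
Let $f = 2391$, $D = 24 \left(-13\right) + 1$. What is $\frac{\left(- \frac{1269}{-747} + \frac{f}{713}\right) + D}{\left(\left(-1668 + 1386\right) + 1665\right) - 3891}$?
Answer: $\frac{18105683}{148420932} \approx 0.12199$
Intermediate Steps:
$D = -311$ ($D = -312 + 1 = -311$)
$\frac{\left(- \frac{1269}{-747} + \frac{f}{713}\right) + D}{\left(\left(-1668 + 1386\right) + 1665\right) - 3891} = \frac{\left(- \frac{1269}{-747} + \frac{2391}{713}\right) - 311}{\left(\left(-1668 + 1386\right) + 1665\right) - 3891} = \frac{\left(\left(-1269\right) \left(- \frac{1}{747}\right) + 2391 \cdot \frac{1}{713}\right) - 311}{\left(-282 + 1665\right) - 3891} = \frac{\left(\frac{141}{83} + \frac{2391}{713}\right) - 311}{1383 - 3891} = \frac{\frac{298986}{59179} - 311}{-2508} = \left(- \frac{18105683}{59179}\right) \left(- \frac{1}{2508}\right) = \frac{18105683}{148420932}$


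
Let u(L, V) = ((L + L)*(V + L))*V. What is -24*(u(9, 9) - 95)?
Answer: -67704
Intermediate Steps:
u(L, V) = 2*L*V*(L + V) (u(L, V) = ((2*L)*(L + V))*V = (2*L*(L + V))*V = 2*L*V*(L + V))
-24*(u(9, 9) - 95) = -24*(2*9*9*(9 + 9) - 95) = -24*(2*9*9*18 - 95) = -24*(2916 - 95) = -24*2821 = -67704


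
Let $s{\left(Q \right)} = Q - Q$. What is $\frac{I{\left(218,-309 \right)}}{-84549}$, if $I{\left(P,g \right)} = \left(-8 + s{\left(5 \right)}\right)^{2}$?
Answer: $- \frac{64}{84549} \approx -0.00075696$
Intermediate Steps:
$s{\left(Q \right)} = 0$
$I{\left(P,g \right)} = 64$ ($I{\left(P,g \right)} = \left(-8 + 0\right)^{2} = \left(-8\right)^{2} = 64$)
$\frac{I{\left(218,-309 \right)}}{-84549} = \frac{64}{-84549} = 64 \left(- \frac{1}{84549}\right) = - \frac{64}{84549}$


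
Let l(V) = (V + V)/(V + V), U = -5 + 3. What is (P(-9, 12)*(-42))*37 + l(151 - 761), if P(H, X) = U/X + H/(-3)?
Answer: -4402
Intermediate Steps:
U = -2
P(H, X) = -2/X - H/3 (P(H, X) = -2/X + H/(-3) = -2/X + H*(-⅓) = -2/X - H/3)
l(V) = 1 (l(V) = (2*V)/((2*V)) = (2*V)*(1/(2*V)) = 1)
(P(-9, 12)*(-42))*37 + l(151 - 761) = ((-2/12 - ⅓*(-9))*(-42))*37 + 1 = ((-2*1/12 + 3)*(-42))*37 + 1 = ((-⅙ + 3)*(-42))*37 + 1 = ((17/6)*(-42))*37 + 1 = -119*37 + 1 = -4403 + 1 = -4402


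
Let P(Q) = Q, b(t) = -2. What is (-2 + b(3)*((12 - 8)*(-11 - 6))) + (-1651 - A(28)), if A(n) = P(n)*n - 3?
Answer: -2298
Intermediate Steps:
A(n) = -3 + n² (A(n) = n*n - 3 = n² - 3 = -3 + n²)
(-2 + b(3)*((12 - 8)*(-11 - 6))) + (-1651 - A(28)) = (-2 - 2*(12 - 8)*(-11 - 6)) + (-1651 - (-3 + 28²)) = (-2 - 8*(-17)) + (-1651 - (-3 + 784)) = (-2 - 2*(-68)) + (-1651 - 1*781) = (-2 + 136) + (-1651 - 781) = 134 - 2432 = -2298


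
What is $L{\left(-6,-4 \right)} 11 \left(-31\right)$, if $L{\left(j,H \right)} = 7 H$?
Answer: $9548$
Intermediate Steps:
$L{\left(-6,-4 \right)} 11 \left(-31\right) = 7 \left(-4\right) 11 \left(-31\right) = \left(-28\right) 11 \left(-31\right) = \left(-308\right) \left(-31\right) = 9548$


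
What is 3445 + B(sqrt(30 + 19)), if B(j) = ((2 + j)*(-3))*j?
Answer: 3256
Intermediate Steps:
B(j) = j*(-6 - 3*j) (B(j) = (-6 - 3*j)*j = j*(-6 - 3*j))
3445 + B(sqrt(30 + 19)) = 3445 - 3*sqrt(30 + 19)*(2 + sqrt(30 + 19)) = 3445 - 3*sqrt(49)*(2 + sqrt(49)) = 3445 - 3*7*(2 + 7) = 3445 - 3*7*9 = 3445 - 189 = 3256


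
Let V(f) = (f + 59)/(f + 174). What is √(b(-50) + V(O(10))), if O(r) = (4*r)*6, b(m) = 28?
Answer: √1034/6 ≈ 5.3593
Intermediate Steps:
O(r) = 24*r
V(f) = (59 + f)/(174 + f)
√(b(-50) + V(O(10))) = √(28 + (59 + 24*10)/(174 + 24*10)) = √(28 + (59 + 240)/(174 + 240)) = √(28 + 299/414) = √(28 + (1/414)*299) = √(28 + 13/18) = √(517/18) = √1034/6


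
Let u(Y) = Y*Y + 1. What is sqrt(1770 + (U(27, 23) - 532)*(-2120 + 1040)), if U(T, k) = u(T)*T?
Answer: I*sqrt(20710470) ≈ 4550.9*I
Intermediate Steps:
u(Y) = 1 + Y**2 (u(Y) = Y**2 + 1 = 1 + Y**2)
U(T, k) = T*(1 + T**2) (U(T, k) = (1 + T**2)*T = T*(1 + T**2))
sqrt(1770 + (U(27, 23) - 532)*(-2120 + 1040)) = sqrt(1770 + ((27 + 27**3) - 532)*(-2120 + 1040)) = sqrt(1770 + ((27 + 19683) - 532)*(-1080)) = sqrt(1770 + (19710 - 532)*(-1080)) = sqrt(1770 + 19178*(-1080)) = sqrt(1770 - 20712240) = sqrt(-20710470) = I*sqrt(20710470)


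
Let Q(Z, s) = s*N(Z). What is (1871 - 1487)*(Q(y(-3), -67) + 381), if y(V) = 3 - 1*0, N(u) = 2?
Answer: 94848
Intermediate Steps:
y(V) = 3 (y(V) = 3 + 0 = 3)
Q(Z, s) = 2*s (Q(Z, s) = s*2 = 2*s)
(1871 - 1487)*(Q(y(-3), -67) + 381) = (1871 - 1487)*(2*(-67) + 381) = 384*(-134 + 381) = 384*247 = 94848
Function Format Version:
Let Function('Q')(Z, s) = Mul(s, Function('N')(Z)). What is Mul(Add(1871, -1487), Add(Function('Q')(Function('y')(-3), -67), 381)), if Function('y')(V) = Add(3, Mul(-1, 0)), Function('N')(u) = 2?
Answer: 94848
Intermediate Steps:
Function('y')(V) = 3 (Function('y')(V) = Add(3, 0) = 3)
Function('Q')(Z, s) = Mul(2, s) (Function('Q')(Z, s) = Mul(s, 2) = Mul(2, s))
Mul(Add(1871, -1487), Add(Function('Q')(Function('y')(-3), -67), 381)) = Mul(Add(1871, -1487), Add(Mul(2, -67), 381)) = Mul(384, Add(-134, 381)) = Mul(384, 247) = 94848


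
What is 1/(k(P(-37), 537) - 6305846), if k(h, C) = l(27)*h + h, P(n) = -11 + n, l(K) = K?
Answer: -1/6307190 ≈ -1.5855e-7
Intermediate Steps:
k(h, C) = 28*h (k(h, C) = 27*h + h = 28*h)
1/(k(P(-37), 537) - 6305846) = 1/(28*(-11 - 37) - 6305846) = 1/(28*(-48) - 6305846) = 1/(-1344 - 6305846) = 1/(-6307190) = -1/6307190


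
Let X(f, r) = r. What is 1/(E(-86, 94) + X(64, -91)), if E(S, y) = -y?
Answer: -1/185 ≈ -0.0054054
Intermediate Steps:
1/(E(-86, 94) + X(64, -91)) = 1/(-1*94 - 91) = 1/(-94 - 91) = 1/(-185) = -1/185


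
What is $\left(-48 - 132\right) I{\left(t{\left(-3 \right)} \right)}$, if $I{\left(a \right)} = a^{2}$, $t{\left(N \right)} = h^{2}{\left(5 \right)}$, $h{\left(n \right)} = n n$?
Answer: $-70312500$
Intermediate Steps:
$h{\left(n \right)} = n^{2}$
$t{\left(N \right)} = 625$ ($t{\left(N \right)} = \left(5^{2}\right)^{2} = 25^{2} = 625$)
$\left(-48 - 132\right) I{\left(t{\left(-3 \right)} \right)} = \left(-48 - 132\right) 625^{2} = \left(-180\right) 390625 = -70312500$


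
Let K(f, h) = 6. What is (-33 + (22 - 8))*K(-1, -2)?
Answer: -114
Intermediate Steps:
(-33 + (22 - 8))*K(-1, -2) = (-33 + (22 - 8))*6 = (-33 + 14)*6 = -19*6 = -114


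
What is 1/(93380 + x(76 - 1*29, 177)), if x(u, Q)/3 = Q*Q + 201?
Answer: 1/187970 ≈ 5.3200e-6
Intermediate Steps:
x(u, Q) = 603 + 3*Q² (x(u, Q) = 3*(Q*Q + 201) = 3*(Q² + 201) = 3*(201 + Q²) = 603 + 3*Q²)
1/(93380 + x(76 - 1*29, 177)) = 1/(93380 + (603 + 3*177²)) = 1/(93380 + (603 + 3*31329)) = 1/(93380 + (603 + 93987)) = 1/(93380 + 94590) = 1/187970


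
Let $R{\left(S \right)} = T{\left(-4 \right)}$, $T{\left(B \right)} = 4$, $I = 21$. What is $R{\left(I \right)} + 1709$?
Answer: $1713$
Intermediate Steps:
$R{\left(S \right)} = 4$
$R{\left(I \right)} + 1709 = 4 + 1709 = 1713$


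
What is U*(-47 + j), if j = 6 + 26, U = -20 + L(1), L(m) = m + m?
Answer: 270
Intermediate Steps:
L(m) = 2*m
U = -18 (U = -20 + 2*1 = -20 + 2 = -18)
j = 32
U*(-47 + j) = -18*(-47 + 32) = -18*(-15) = 270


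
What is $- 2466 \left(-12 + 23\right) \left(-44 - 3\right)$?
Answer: $1274922$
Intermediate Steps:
$- 2466 \left(-12 + 23\right) \left(-44 - 3\right) = - 2466 \cdot 11 \left(-47\right) = \left(-2466\right) \left(-517\right) = 1274922$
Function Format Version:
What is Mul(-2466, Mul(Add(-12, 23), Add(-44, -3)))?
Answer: 1274922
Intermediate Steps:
Mul(-2466, Mul(Add(-12, 23), Add(-44, -3))) = Mul(-2466, Mul(11, -47)) = Mul(-2466, -517) = 1274922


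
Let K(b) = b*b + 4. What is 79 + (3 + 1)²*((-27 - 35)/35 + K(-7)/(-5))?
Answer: -4163/35 ≈ -118.94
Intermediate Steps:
K(b) = 4 + b² (K(b) = b² + 4 = 4 + b²)
79 + (3 + 1)²*((-27 - 35)/35 + K(-7)/(-5)) = 79 + (3 + 1)²*((-27 - 35)/35 + (4 + (-7)²)/(-5)) = 79 + 4²*(-62*1/35 + (4 + 49)*(-⅕)) = 79 + 16*(-62/35 + 53*(-⅕)) = 79 + 16*(-62/35 - 53/5) = 79 + 16*(-433/35) = 79 - 6928/35 = -4163/35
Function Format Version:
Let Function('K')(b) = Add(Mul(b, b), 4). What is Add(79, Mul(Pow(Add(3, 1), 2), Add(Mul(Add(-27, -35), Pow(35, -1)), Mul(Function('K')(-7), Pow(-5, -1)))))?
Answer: Rational(-4163, 35) ≈ -118.94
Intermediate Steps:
Function('K')(b) = Add(4, Pow(b, 2)) (Function('K')(b) = Add(Pow(b, 2), 4) = Add(4, Pow(b, 2)))
Add(79, Mul(Pow(Add(3, 1), 2), Add(Mul(Add(-27, -35), Pow(35, -1)), Mul(Function('K')(-7), Pow(-5, -1))))) = Add(79, Mul(Pow(Add(3, 1), 2), Add(Mul(Add(-27, -35), Pow(35, -1)), Mul(Add(4, Pow(-7, 2)), Pow(-5, -1))))) = Add(79, Mul(Pow(4, 2), Add(Mul(-62, Rational(1, 35)), Mul(Add(4, 49), Rational(-1, 5))))) = Add(79, Mul(16, Add(Rational(-62, 35), Mul(53, Rational(-1, 5))))) = Add(79, Mul(16, Add(Rational(-62, 35), Rational(-53, 5)))) = Add(79, Mul(16, Rational(-433, 35))) = Add(79, Rational(-6928, 35)) = Rational(-4163, 35)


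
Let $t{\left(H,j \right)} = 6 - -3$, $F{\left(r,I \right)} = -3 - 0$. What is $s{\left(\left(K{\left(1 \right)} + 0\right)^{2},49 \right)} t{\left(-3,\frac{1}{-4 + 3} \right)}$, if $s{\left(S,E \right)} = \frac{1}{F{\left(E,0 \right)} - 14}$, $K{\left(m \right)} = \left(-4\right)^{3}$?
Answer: $- \frac{9}{17} \approx -0.52941$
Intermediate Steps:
$K{\left(m \right)} = -64$
$F{\left(r,I \right)} = -3$ ($F{\left(r,I \right)} = -3 + 0 = -3$)
$t{\left(H,j \right)} = 9$ ($t{\left(H,j \right)} = 6 + 3 = 9$)
$s{\left(S,E \right)} = - \frac{1}{17}$ ($s{\left(S,E \right)} = \frac{1}{-3 - 14} = \frac{1}{-17} = - \frac{1}{17}$)
$s{\left(\left(K{\left(1 \right)} + 0\right)^{2},49 \right)} t{\left(-3,\frac{1}{-4 + 3} \right)} = \left(- \frac{1}{17}\right) 9 = - \frac{9}{17}$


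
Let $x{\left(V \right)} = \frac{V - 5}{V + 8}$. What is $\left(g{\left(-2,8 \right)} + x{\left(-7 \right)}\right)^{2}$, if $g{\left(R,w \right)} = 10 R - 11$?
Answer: $1849$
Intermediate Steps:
$g{\left(R,w \right)} = -11 + 10 R$
$x{\left(V \right)} = \frac{-5 + V}{8 + V}$
$\left(g{\left(-2,8 \right)} + x{\left(-7 \right)}\right)^{2} = \left(\left(-11 + 10 \left(-2\right)\right) + \frac{-5 - 7}{8 - 7}\right)^{2} = \left(\left(-11 - 20\right) + 1^{-1} \left(-12\right)\right)^{2} = \left(-31 + 1 \left(-12\right)\right)^{2} = \left(-31 - 12\right)^{2} = \left(-43\right)^{2} = 1849$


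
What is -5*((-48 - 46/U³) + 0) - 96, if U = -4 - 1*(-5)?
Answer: 374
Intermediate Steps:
U = 1 (U = -4 + 5 = 1)
-5*((-48 - 46/U³) + 0) - 96 = -5*((-48 - 46/(1³)) + 0) - 96 = -5*((-48 - 46/1) + 0) - 96 = -5*((-48 - 46*1) + 0) - 96 = -5*((-48 - 46) + 0) - 96 = -5*(-94 + 0) - 96 = -5*(-94) - 96 = 470 - 96 = 374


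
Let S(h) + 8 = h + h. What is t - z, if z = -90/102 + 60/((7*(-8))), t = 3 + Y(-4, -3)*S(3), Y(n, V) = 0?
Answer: 1179/238 ≈ 4.9538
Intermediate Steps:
S(h) = -8 + 2*h (S(h) = -8 + (h + h) = -8 + 2*h)
t = 3 (t = 3 + 0*(-8 + 2*3) = 3 + 0*(-8 + 6) = 3 + 0*(-2) = 3 + 0 = 3)
z = -465/238 (z = -90*1/102 + 60/(-56) = -15/17 + 60*(-1/56) = -15/17 - 15/14 = -465/238 ≈ -1.9538)
t - z = 3 - 1*(-465/238) = 3 + 465/238 = 1179/238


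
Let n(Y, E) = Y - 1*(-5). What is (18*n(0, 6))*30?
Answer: 2700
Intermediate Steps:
n(Y, E) = 5 + Y (n(Y, E) = Y + 5 = 5 + Y)
(18*n(0, 6))*30 = (18*(5 + 0))*30 = (18*5)*30 = 90*30 = 2700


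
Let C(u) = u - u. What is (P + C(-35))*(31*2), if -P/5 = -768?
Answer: 238080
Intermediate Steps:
C(u) = 0
P = 3840 (P = -5*(-768) = 3840)
(P + C(-35))*(31*2) = (3840 + 0)*(31*2) = 3840*62 = 238080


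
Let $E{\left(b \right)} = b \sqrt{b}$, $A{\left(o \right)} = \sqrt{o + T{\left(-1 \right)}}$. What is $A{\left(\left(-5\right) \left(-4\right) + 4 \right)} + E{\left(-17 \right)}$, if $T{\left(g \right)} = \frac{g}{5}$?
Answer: $\frac{\sqrt{595}}{5} - 17 i \sqrt{17} \approx 4.8785 - 70.093 i$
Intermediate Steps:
$T{\left(g \right)} = \frac{g}{5}$ ($T{\left(g \right)} = g \frac{1}{5} = \frac{g}{5}$)
$A{\left(o \right)} = \sqrt{- \frac{1}{5} + o}$ ($A{\left(o \right)} = \sqrt{o + \frac{1}{5} \left(-1\right)} = \sqrt{o - \frac{1}{5}} = \sqrt{- \frac{1}{5} + o}$)
$E{\left(b \right)} = b^{\frac{3}{2}}$
$A{\left(\left(-5\right) \left(-4\right) + 4 \right)} + E{\left(-17 \right)} = \frac{\sqrt{-5 + 25 \left(\left(-5\right) \left(-4\right) + 4\right)}}{5} + \left(-17\right)^{\frac{3}{2}} = \frac{\sqrt{-5 + 25 \left(20 + 4\right)}}{5} - 17 i \sqrt{17} = \frac{\sqrt{-5 + 25 \cdot 24}}{5} - 17 i \sqrt{17} = \frac{\sqrt{-5 + 600}}{5} - 17 i \sqrt{17} = \frac{\sqrt{595}}{5} - 17 i \sqrt{17}$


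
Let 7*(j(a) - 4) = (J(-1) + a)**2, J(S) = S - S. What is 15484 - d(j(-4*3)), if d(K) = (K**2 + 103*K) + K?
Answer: 603916/49 ≈ 12325.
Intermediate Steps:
J(S) = 0
j(a) = 4 + a**2/7 (j(a) = 4 + (0 + a)**2/7 = 4 + a**2/7)
d(K) = K**2 + 104*K
15484 - d(j(-4*3)) = 15484 - (4 + (-4*3)**2/7)*(104 + (4 + (-4*3)**2/7)) = 15484 - (4 + (1/7)*(-12)**2)*(104 + (4 + (1/7)*(-12)**2)) = 15484 - (4 + (1/7)*144)*(104 + (4 + (1/7)*144)) = 15484 - (4 + 144/7)*(104 + (4 + 144/7)) = 15484 - 172*(104 + 172/7)/7 = 15484 - 172*900/(7*7) = 15484 - 1*154800/49 = 15484 - 154800/49 = 603916/49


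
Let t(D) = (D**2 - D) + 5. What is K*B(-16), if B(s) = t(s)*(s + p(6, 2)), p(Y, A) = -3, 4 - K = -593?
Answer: -3142011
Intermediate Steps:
K = 597 (K = 4 - 1*(-593) = 4 + 593 = 597)
t(D) = 5 + D**2 - D
B(s) = (-3 + s)*(5 + s**2 - s) (B(s) = (5 + s**2 - s)*(s - 3) = (5 + s**2 - s)*(-3 + s) = (-3 + s)*(5 + s**2 - s))
K*B(-16) = 597*((-3 - 16)*(5 + (-16)**2 - 1*(-16))) = 597*(-19*(5 + 256 + 16)) = 597*(-19*277) = 597*(-5263) = -3142011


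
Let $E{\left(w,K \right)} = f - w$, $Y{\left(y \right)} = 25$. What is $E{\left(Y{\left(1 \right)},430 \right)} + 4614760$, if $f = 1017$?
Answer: $4615752$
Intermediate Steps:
$E{\left(w,K \right)} = 1017 - w$
$E{\left(Y{\left(1 \right)},430 \right)} + 4614760 = \left(1017 - 25\right) + 4614760 = 992 + 4614760 = 4615752$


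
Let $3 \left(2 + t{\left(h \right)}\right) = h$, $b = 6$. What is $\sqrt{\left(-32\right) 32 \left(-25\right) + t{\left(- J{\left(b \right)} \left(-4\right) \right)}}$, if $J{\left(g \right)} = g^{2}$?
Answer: $\sqrt{25646} \approx 160.14$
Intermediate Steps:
$t{\left(h \right)} = -2 + \frac{h}{3}$
$\sqrt{\left(-32\right) 32 \left(-25\right) + t{\left(- J{\left(b \right)} \left(-4\right) \right)}} = \sqrt{\left(-32\right) 32 \left(-25\right) - \left(2 - \frac{- 6^{2} \left(-4\right)}{3}\right)} = \sqrt{\left(-1024\right) \left(-25\right) - \left(2 - \frac{\left(-1\right) 36 \left(-4\right)}{3}\right)} = \sqrt{25600 - \left(2 - \frac{\left(-36\right) \left(-4\right)}{3}\right)} = \sqrt{25600 + \left(-2 + \frac{1}{3} \cdot 144\right)} = \sqrt{25600 + \left(-2 + 48\right)} = \sqrt{25600 + 46} = \sqrt{25646}$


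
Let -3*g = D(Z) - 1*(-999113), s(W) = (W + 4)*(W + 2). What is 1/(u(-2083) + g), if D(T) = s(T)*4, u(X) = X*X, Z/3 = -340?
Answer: 3/7880402 ≈ 3.8069e-7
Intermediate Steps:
Z = -1020 (Z = 3*(-340) = -1020)
s(W) = (2 + W)*(4 + W) (s(W) = (4 + W)*(2 + W) = (2 + W)*(4 + W))
u(X) = X**2
D(T) = 32 + 4*T**2 + 24*T (D(T) = (8 + T**2 + 6*T)*4 = 32 + 4*T**2 + 24*T)
g = -5136265/3 (g = -((32 + 4*(-1020)**2 + 24*(-1020)) - 1*(-999113))/3 = -((32 + 4*1040400 - 24480) + 999113)/3 = -((32 + 4161600 - 24480) + 999113)/3 = -(4137152 + 999113)/3 = -1/3*5136265 = -5136265/3 ≈ -1.7121e+6)
1/(u(-2083) + g) = 1/((-2083)**2 - 5136265/3) = 1/(4338889 - 5136265/3) = 1/(7880402/3) = 3/7880402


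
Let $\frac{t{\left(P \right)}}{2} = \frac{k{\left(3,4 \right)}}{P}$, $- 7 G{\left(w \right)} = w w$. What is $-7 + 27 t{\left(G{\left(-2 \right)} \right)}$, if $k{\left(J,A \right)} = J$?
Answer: $- \frac{581}{2} \approx -290.5$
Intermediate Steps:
$G{\left(w \right)} = - \frac{w^{2}}{7}$ ($G{\left(w \right)} = - \frac{w w}{7} = - \frac{w^{2}}{7}$)
$t{\left(P \right)} = \frac{6}{P}$ ($t{\left(P \right)} = 2 \frac{3}{P} = \frac{6}{P}$)
$-7 + 27 t{\left(G{\left(-2 \right)} \right)} = -7 + 27 \frac{6}{\left(- \frac{1}{7}\right) \left(-2\right)^{2}} = -7 + 27 \frac{6}{\left(- \frac{1}{7}\right) 4} = -7 + 27 \frac{6}{- \frac{4}{7}} = -7 + 27 \cdot 6 \left(- \frac{7}{4}\right) = -7 + 27 \left(- \frac{21}{2}\right) = -7 - \frac{567}{2} = - \frac{581}{2}$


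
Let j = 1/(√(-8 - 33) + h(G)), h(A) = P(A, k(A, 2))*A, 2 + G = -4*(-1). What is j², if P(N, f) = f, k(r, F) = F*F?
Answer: (8 + I*√41)⁻² ≈ 0.0020862 - 0.0092925*I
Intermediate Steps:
k(r, F) = F²
G = 2 (G = -2 - 4*(-1) = -2 + 4 = 2)
h(A) = 4*A (h(A) = 2²*A = 4*A)
j = 1/(8 + I*√41) (j = 1/(√(-8 - 33) + 4*2) = 1/(√(-41) + 8) = 1/(I*√41 + 8) = 1/(8 + I*√41) ≈ 0.07619 - 0.060982*I)
j² = (8/105 - I*√41/105)²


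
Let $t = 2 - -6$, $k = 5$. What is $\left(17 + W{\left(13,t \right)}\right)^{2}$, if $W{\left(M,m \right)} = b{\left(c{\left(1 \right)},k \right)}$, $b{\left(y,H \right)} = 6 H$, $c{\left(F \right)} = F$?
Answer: $2209$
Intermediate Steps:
$t = 8$ ($t = 2 + 6 = 8$)
$W{\left(M,m \right)} = 30$ ($W{\left(M,m \right)} = 6 \cdot 5 = 30$)
$\left(17 + W{\left(13,t \right)}\right)^{2} = \left(17 + 30\right)^{2} = 47^{2} = 2209$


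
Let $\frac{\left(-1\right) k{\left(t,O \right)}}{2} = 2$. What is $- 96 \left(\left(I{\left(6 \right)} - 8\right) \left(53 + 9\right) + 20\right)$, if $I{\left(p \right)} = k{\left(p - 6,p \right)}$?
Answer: $69504$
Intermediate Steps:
$k{\left(t,O \right)} = -4$ ($k{\left(t,O \right)} = \left(-2\right) 2 = -4$)
$I{\left(p \right)} = -4$
$- 96 \left(\left(I{\left(6 \right)} - 8\right) \left(53 + 9\right) + 20\right) = - 96 \left(\left(-4 - 8\right) \left(53 + 9\right) + 20\right) = - 96 \left(\left(-4 - 8\right) 62 + 20\right) = - 96 \left(\left(-12\right) 62 + 20\right) = - 96 \left(-744 + 20\right) = \left(-96\right) \left(-724\right) = 69504$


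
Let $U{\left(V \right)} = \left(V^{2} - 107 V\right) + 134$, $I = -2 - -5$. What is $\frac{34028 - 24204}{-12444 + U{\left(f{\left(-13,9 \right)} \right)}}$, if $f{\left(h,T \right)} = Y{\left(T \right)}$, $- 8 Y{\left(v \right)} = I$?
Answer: $- \frac{628736}{785263} \approx -0.80067$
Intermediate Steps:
$I = 3$ ($I = -2 + 5 = 3$)
$Y{\left(v \right)} = - \frac{3}{8}$ ($Y{\left(v \right)} = \left(- \frac{1}{8}\right) 3 = - \frac{3}{8}$)
$f{\left(h,T \right)} = - \frac{3}{8}$
$U{\left(V \right)} = 134 + V^{2} - 107 V$
$\frac{34028 - 24204}{-12444 + U{\left(f{\left(-13,9 \right)} \right)}} = \frac{34028 - 24204}{-12444 + \left(134 + \left(- \frac{3}{8}\right)^{2} - - \frac{321}{8}\right)} = \frac{9824}{-12444 + \left(134 + \frac{9}{64} + \frac{321}{8}\right)} = \frac{9824}{-12444 + \frac{11153}{64}} = \frac{9824}{- \frac{785263}{64}} = 9824 \left(- \frac{64}{785263}\right) = - \frac{628736}{785263}$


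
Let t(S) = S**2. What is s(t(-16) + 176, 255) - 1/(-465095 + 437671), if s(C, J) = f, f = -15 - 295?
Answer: -8501439/27424 ≈ -310.00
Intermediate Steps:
f = -310
s(C, J) = -310
s(t(-16) + 176, 255) - 1/(-465095 + 437671) = -310 - 1/(-465095 + 437671) = -310 - 1/(-27424) = -310 - 1*(-1/27424) = -310 + 1/27424 = -8501439/27424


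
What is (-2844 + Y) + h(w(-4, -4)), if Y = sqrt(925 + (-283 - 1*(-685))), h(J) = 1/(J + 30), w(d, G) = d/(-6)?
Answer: -261645/92 + sqrt(1327) ≈ -2807.5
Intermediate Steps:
w(d, G) = -d/6 (w(d, G) = d*(-1/6) = -d/6)
h(J) = 1/(30 + J)
Y = sqrt(1327) (Y = sqrt(925 + (-283 + 685)) = sqrt(925 + 402) = sqrt(1327) ≈ 36.428)
(-2844 + Y) + h(w(-4, -4)) = (-2844 + sqrt(1327)) + 1/(30 - 1/6*(-4)) = (-2844 + sqrt(1327)) + 1/(30 + 2/3) = (-2844 + sqrt(1327)) + 1/(92/3) = (-2844 + sqrt(1327)) + 3/92 = -261645/92 + sqrt(1327)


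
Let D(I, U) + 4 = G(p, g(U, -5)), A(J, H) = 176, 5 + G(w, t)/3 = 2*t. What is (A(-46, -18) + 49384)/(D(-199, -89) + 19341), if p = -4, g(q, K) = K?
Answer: 1770/689 ≈ 2.5689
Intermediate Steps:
G(w, t) = -15 + 6*t (G(w, t) = -15 + 3*(2*t) = -15 + 6*t)
D(I, U) = -49 (D(I, U) = -4 + (-15 + 6*(-5)) = -4 + (-15 - 30) = -4 - 45 = -49)
(A(-46, -18) + 49384)/(D(-199, -89) + 19341) = (176 + 49384)/(-49 + 19341) = 49560/19292 = 49560*(1/19292) = 1770/689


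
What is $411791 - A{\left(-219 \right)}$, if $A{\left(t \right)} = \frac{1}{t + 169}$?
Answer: $\frac{20589551}{50} \approx 4.1179 \cdot 10^{5}$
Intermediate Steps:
$A{\left(t \right)} = \frac{1}{169 + t}$
$411791 - A{\left(-219 \right)} = 411791 - \frac{1}{169 - 219} = 411791 - \frac{1}{-50} = 411791 - - \frac{1}{50} = 411791 + \frac{1}{50} = \frac{20589551}{50}$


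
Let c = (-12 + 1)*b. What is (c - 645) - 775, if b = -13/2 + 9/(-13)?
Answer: -34863/26 ≈ -1340.9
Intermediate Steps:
b = -187/26 (b = -13*1/2 + 9*(-1/13) = -13/2 - 9/13 = -187/26 ≈ -7.1923)
c = 2057/26 (c = (-12 + 1)*(-187/26) = -11*(-187/26) = 2057/26 ≈ 79.115)
(c - 645) - 775 = (2057/26 - 645) - 775 = -14713/26 - 775 = -34863/26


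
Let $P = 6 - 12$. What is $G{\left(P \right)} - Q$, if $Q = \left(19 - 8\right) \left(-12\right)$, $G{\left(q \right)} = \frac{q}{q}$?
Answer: $133$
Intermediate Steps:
$P = -6$
$G{\left(q \right)} = 1$
$Q = -132$ ($Q = 11 \left(-12\right) = -132$)
$G{\left(P \right)} - Q = 1 - -132 = 1 + 132 = 133$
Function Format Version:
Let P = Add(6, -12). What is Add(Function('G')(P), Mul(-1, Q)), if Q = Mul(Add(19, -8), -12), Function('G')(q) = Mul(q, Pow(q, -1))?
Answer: 133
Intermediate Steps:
P = -6
Function('G')(q) = 1
Q = -132 (Q = Mul(11, -12) = -132)
Add(Function('G')(P), Mul(-1, Q)) = Add(1, Mul(-1, -132)) = Add(1, 132) = 133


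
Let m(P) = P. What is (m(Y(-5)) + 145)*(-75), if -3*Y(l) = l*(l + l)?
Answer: -9625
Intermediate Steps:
Y(l) = -2*l²/3 (Y(l) = -l*(l + l)/3 = -l*2*l/3 = -2*l²/3)
(m(Y(-5)) + 145)*(-75) = (-⅔*(-5)² + 145)*(-75) = (-⅔*25 + 145)*(-75) = (-50/3 + 145)*(-75) = (385/3)*(-75) = -9625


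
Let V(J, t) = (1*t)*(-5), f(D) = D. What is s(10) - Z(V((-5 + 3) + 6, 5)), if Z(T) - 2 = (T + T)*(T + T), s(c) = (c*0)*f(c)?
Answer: -2502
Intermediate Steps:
V(J, t) = -5*t (V(J, t) = t*(-5) = -5*t)
s(c) = 0 (s(c) = (c*0)*c = 0*c = 0)
Z(T) = 2 + 4*T**2 (Z(T) = 2 + (T + T)*(T + T) = 2 + (2*T)*(2*T) = 2 + 4*T**2)
s(10) - Z(V((-5 + 3) + 6, 5)) = 0 - (2 + 4*(-5*5)**2) = 0 - (2 + 4*(-25)**2) = 0 - (2 + 4*625) = 0 - (2 + 2500) = 0 - 1*2502 = 0 - 2502 = -2502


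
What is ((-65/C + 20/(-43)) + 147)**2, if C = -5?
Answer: 47059600/1849 ≈ 25451.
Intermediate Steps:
((-65/C + 20/(-43)) + 147)**2 = ((-65/(-5) + 20/(-43)) + 147)**2 = ((-65*(-1/5) + 20*(-1/43)) + 147)**2 = ((13 - 20/43) + 147)**2 = (539/43 + 147)**2 = (6860/43)**2 = 47059600/1849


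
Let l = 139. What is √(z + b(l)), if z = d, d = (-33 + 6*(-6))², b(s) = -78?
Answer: √4683 ≈ 68.432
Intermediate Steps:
d = 4761 (d = (-33 - 36)² = (-69)² = 4761)
z = 4761
√(z + b(l)) = √(4761 - 78) = √4683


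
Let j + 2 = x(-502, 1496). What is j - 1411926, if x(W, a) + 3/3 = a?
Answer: -1410433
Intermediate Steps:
x(W, a) = -1 + a
j = 1493 (j = -2 + (-1 + 1496) = -2 + 1495 = 1493)
j - 1411926 = 1493 - 1411926 = -1410433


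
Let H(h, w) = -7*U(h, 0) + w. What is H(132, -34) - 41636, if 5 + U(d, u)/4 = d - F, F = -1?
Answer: -45254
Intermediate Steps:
U(d, u) = -16 + 4*d (U(d, u) = -20 + 4*(d - 1*(-1)) = -20 + 4*(d + 1) = -20 + 4*(1 + d) = -20 + (4 + 4*d) = -16 + 4*d)
H(h, w) = 112 + w - 28*h (H(h, w) = -7*(-16 + 4*h) + w = (112 - 28*h) + w = 112 + w - 28*h)
H(132, -34) - 41636 = (112 - 34 - 28*132) - 41636 = (112 - 34 - 3696) - 41636 = -3618 - 41636 = -45254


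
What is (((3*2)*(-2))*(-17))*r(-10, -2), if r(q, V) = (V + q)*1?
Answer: -2448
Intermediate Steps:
r(q, V) = V + q
(((3*2)*(-2))*(-17))*r(-10, -2) = (((3*2)*(-2))*(-17))*(-2 - 10) = ((6*(-2))*(-17))*(-12) = -12*(-17)*(-12) = 204*(-12) = -2448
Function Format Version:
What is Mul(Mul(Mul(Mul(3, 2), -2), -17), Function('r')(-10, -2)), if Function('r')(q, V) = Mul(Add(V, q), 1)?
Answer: -2448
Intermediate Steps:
Function('r')(q, V) = Add(V, q)
Mul(Mul(Mul(Mul(3, 2), -2), -17), Function('r')(-10, -2)) = Mul(Mul(Mul(Mul(3, 2), -2), -17), Add(-2, -10)) = Mul(Mul(Mul(6, -2), -17), -12) = Mul(Mul(-12, -17), -12) = Mul(204, -12) = -2448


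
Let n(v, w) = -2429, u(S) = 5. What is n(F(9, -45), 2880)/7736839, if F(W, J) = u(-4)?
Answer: -2429/7736839 ≈ -0.00031395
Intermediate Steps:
F(W, J) = 5
n(F(9, -45), 2880)/7736839 = -2429/7736839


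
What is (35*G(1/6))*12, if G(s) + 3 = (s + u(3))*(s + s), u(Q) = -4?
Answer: -5390/3 ≈ -1796.7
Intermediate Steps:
G(s) = -3 + 2*s*(-4 + s) (G(s) = -3 + (s - 4)*(s + s) = -3 + (-4 + s)*(2*s) = -3 + 2*s*(-4 + s))
(35*G(1/6))*12 = (35*(-3 - 8/6 + 2*(1/6)²))*12 = (35*(-3 - 8*⅙ + 2*(⅙)²))*12 = (35*(-3 - 4/3 + 2*(1/36)))*12 = (35*(-3 - 4/3 + 1/18))*12 = (35*(-77/18))*12 = -2695/18*12 = -5390/3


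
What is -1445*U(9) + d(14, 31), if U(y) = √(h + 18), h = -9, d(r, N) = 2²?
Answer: -4331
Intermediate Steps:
d(r, N) = 4
U(y) = 3 (U(y) = √(-9 + 18) = √9 = 3)
-1445*U(9) + d(14, 31) = -1445*3 + 4 = -4335 + 4 = -4331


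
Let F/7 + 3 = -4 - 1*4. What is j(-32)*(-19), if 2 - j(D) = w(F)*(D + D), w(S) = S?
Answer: 93594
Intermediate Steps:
F = -77 (F = -21 + 7*(-4 - 1*4) = -21 + 7*(-4 - 4) = -21 + 7*(-8) = -21 - 56 = -77)
j(D) = 2 + 154*D (j(D) = 2 - (-77)*(D + D) = 2 - (-77)*2*D = 2 - (-154)*D = 2 + 154*D)
j(-32)*(-19) = (2 + 154*(-32))*(-19) = (2 - 4928)*(-19) = -4926*(-19) = 93594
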